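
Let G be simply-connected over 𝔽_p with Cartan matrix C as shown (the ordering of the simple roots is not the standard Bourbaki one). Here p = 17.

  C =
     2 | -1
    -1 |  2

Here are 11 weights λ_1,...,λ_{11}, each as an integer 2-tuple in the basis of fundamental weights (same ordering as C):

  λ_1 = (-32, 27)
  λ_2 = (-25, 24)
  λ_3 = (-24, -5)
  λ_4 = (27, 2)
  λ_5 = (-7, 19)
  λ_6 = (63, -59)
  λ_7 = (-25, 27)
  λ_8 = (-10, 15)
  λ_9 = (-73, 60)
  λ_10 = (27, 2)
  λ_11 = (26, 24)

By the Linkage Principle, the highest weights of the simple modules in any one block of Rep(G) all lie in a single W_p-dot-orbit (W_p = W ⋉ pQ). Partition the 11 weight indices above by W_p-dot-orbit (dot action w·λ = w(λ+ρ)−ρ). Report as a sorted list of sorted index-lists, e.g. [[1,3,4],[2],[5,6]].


Dynkin diagram of C (from the 2 off-diagonal −1 entries): A_2.

W_17-reps of the 11 weights in Ā_17 (same 2-coord order as C):

  λ_1 → (3, 11);  λ_2 → (9, 7);  λ_3 → (6, 7);  λ_4 → (3, 11);  λ_5 → (3, 11);  λ_6 → (6, 7);  λ_7 → (6, 7);  λ_8 → (9, 7);  λ_9 → (6, 7);  λ_10 → (3, 11);  λ_11 → (9, 7)

Grouping the 11 weights by Ā_17-representative: 3 linkage classes.

[[1, 4, 5, 10], [2, 8, 11], [3, 6, 7, 9]]


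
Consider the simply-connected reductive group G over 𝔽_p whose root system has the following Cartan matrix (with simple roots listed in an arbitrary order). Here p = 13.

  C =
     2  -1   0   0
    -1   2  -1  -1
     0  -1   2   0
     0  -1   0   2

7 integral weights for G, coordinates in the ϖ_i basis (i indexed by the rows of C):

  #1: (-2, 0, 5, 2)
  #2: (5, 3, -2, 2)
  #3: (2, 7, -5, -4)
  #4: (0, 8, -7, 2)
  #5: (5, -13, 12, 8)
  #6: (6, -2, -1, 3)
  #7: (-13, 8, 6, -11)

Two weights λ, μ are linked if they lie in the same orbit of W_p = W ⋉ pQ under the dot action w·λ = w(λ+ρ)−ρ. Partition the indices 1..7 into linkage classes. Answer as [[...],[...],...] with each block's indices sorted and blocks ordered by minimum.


Dynkin diagram of C (from the 6 off-diagonal −1 entries): D_4.

Alcove-folded reps (p=13, 7 weights, presented ϖ-order):

  [1] (1, 0, 6, 3)
  [2] (6, 0, 1, 3)
  [3] (3, 1, 4, 3)
  [4] (1, 0, 6, 3)
  [5] (6, 0, 1, 3)
  [6] (6, 0, 1, 3)
  [7] (1, 0, 6, 3)

3 distinct reps among the 7 weights ⇒ 3 W_13-linkage classes:

[[1, 4, 7], [2, 5, 6], [3]]


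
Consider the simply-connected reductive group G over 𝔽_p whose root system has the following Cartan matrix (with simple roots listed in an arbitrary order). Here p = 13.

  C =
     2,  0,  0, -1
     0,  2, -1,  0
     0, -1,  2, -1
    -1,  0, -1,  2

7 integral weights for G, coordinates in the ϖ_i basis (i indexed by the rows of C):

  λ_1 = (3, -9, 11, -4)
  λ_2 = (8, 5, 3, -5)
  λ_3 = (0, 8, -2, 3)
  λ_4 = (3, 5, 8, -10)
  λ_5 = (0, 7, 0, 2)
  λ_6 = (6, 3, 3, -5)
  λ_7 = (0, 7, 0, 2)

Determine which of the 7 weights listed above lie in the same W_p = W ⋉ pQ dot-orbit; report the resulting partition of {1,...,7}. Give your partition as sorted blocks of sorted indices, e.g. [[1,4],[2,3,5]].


A_4 Cartan matrix, 4 simple roots permuted; ρ=(1,1,1,1).

Each λ_j+ρ reduced to Ā_13; 4-tuples below use C's row order:

  1: (1, 8, 1, 3) · 2: (3, 4, 0, 4) · 3: (1, 8, 1, 3) · 4: (3, 4, 0, 4) · 5: (1, 8, 1, 3) · 6: (3, 4, 0, 4) · 7: (1, 8, 1, 3)

The 7 indices split into 2 linkage classes (same alcove rep ⇔ same W_13-dot-orbit):

[[1, 3, 5, 7], [2, 4, 6]]


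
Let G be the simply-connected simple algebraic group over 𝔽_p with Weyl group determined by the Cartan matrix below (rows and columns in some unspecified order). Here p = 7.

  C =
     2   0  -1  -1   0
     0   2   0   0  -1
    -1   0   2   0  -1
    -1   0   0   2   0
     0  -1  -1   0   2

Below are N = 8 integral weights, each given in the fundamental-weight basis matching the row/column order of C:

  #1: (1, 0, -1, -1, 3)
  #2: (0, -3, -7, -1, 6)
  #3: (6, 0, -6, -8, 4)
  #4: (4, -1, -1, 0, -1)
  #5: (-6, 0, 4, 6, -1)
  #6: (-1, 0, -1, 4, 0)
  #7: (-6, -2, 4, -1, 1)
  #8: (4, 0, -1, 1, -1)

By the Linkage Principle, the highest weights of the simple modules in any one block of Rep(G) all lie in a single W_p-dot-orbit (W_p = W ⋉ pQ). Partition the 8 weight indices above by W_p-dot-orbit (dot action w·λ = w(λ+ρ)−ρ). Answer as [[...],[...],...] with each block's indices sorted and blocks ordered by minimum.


C ↔ A_5 under row/col permutation; |W(A_5)| = 720.

Alcove-folded reps (p=7, 8 weights, presented ϖ-order):

  λ_1 → (2, 1, 0, 0, 4) · λ_2 → (0, 1, 0, 5, 1) · λ_3 → (5, 0, 0, 1, 0) · λ_4 → (5, 0, 0, 1, 0) · λ_5 → (5, 0, 0, 1, 0) · λ_6 → (0, 1, 0, 5, 1) · λ_7 → (0, 1, 0, 5, 1) · λ_8 → (5, 0, 0, 1, 0)

The 8 indices split into 3 linkage classes (same alcove rep ⇔ same W_7-dot-orbit):

[[1], [2, 6, 7], [3, 4, 5, 8]]


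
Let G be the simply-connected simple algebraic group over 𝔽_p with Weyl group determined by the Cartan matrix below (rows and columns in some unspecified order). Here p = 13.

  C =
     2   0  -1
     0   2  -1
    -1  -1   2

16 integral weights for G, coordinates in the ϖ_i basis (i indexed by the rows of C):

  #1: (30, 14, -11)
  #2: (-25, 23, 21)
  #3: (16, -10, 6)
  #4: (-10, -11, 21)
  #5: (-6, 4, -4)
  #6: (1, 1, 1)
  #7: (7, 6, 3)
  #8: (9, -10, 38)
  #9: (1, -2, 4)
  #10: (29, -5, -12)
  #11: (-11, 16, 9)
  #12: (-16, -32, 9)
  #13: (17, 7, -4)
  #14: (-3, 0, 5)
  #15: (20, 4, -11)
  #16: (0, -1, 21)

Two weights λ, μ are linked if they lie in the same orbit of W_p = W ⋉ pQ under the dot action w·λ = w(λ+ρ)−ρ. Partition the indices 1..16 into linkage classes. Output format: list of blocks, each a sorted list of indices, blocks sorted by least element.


Root system A_3: the 3×3 matrix C matches after relabeling.

Folding the 16 weights λ_j+ρ into Ā_13 (reps in the given 3-coord order):

  1: (3, 3, 2);  2: (2, 2, 2);  3: (2, 2, 2);  4: (0, 1, 3);  5: (3, 3, 2);  6: (2, 2, 2);  7: (2, 1, 4);  8: (0, 1, 3);  9: (2, 1, 4);  10: (2, 2, 2);  11: (0, 1, 3);  12: (3, 3, 2);  13: (3, 3, 2);  14: (2, 1, 4);  15: (3, 3, 2);  16: (0, 1, 3)

Linkage partition of the 16 weights (4 classes, p=13):

[[1, 5, 12, 13, 15], [2, 3, 6, 10], [4, 8, 11, 16], [7, 9, 14]]


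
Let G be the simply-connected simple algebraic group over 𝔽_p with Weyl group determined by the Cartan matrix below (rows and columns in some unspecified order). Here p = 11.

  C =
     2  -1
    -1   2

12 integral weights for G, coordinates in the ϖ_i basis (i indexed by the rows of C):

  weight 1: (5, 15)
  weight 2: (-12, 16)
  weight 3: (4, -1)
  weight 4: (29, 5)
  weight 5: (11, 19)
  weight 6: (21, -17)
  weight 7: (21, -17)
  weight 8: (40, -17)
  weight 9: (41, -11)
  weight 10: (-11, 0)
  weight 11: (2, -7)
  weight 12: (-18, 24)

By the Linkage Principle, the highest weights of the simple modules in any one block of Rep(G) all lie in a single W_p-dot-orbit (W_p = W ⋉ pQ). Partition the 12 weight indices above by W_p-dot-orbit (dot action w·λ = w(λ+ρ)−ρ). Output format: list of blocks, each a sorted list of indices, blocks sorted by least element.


Root system A_2: the 2×2 matrix C matches after relabeling.

Each λ_j+ρ reduced to Ā_11; 2-tuples below use C's row order:

    λ_1 → (5, 0)
    λ_2 → (5, 0)
    λ_3 → (5, 0)
    λ_4 → (3, 3)
    λ_5 → (1, 9)
    λ_6 → (5, 0)
    λ_7 → (5, 0)
    λ_8 → (3, 3)
    λ_9 → (1, 9)
    λ_10 → (1, 9)
    λ_11 → (3, 3)
    λ_12 → (3, 3)

Linkage partition of the 12 weights (3 classes, p=11):

[[1, 2, 3, 6, 7], [4, 8, 11, 12], [5, 9, 10]]


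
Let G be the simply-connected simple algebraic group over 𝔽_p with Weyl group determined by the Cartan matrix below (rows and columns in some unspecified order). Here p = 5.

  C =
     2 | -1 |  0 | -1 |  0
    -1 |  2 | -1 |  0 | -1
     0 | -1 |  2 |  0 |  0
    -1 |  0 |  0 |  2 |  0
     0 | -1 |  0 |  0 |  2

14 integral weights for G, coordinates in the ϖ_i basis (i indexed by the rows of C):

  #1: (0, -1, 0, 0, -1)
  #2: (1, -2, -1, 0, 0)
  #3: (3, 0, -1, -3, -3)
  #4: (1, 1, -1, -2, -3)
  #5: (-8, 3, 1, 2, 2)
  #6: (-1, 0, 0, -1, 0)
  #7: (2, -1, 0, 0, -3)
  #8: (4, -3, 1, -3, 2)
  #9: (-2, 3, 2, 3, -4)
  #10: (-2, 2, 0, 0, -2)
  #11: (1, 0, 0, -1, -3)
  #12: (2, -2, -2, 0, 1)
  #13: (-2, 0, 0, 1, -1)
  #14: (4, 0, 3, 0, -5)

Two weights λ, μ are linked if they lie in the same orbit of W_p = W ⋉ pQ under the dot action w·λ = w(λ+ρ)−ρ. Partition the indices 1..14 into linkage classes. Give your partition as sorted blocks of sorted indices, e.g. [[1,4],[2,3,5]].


Root system D_5: the 5×5 matrix C matches after relabeling.

λ_j+ρ reflected into Ā_5 (⟨·,θ^∨⟩≤5); 5-tuples as given:

  λ_1+ρ ↦ (1, 0, 1, 1, 0)
  λ_2+ρ ↦ (1, 0, 1, 1, 0)
  λ_3+ρ ↦ (0, 0, 1, 2, 1)
  λ_4+ρ ↦ (1, 0, 0, 1, 2)
  λ_5+ρ ↦ (1, 1, 0, 0, 1)
  λ_6+ρ ↦ (0, 1, 1, 0, 1)
  λ_7+ρ ↦ (0, 1, 1, 1, 0)
  λ_8+ρ ↦ (1, 0, 1, 1, 0)
  λ_9+ρ ↦ (0, 1, 1, 0, 1)
  λ_10+ρ ↦ (0, 1, 1, 0, 1)
  λ_11+ρ ↦ (1, 1, 0, 0, 1)
  λ_12+ρ ↦ (0, 1, 1, 1, 0)
  λ_13+ρ ↦ (1, 0, 1, 1, 0)
  λ_14+ρ ↦ (0, 0, 1, 2, 1)

Linkage partition of the 14 weights (6 classes, p=5):

[[1, 2, 8, 13], [3, 14], [4], [5, 11], [6, 9, 10], [7, 12]]


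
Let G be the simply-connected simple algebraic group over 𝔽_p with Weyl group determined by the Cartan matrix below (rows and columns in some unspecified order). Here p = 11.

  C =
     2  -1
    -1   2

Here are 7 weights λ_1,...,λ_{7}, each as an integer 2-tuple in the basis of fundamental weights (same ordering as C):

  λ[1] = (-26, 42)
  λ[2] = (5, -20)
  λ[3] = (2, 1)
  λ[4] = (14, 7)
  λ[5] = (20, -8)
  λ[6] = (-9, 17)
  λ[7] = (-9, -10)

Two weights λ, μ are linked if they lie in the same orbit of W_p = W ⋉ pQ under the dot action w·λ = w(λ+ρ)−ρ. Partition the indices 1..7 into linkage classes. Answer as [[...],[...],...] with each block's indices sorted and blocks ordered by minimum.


Root system A_2: the 2×2 matrix C matches after relabeling.

Each λ_j+ρ reduced to Ā_11; 2-tuples below use C's row order:

  [1] (1, 3);  [2] (3, 2);  [3] (3, 2);  [4] (1, 3);  [5] (1, 3);  [6] (1, 3);  [7] (3, 2)

2 distinct reps among the 7 weights ⇒ 2 W_11-linkage classes:

[[1, 4, 5, 6], [2, 3, 7]]


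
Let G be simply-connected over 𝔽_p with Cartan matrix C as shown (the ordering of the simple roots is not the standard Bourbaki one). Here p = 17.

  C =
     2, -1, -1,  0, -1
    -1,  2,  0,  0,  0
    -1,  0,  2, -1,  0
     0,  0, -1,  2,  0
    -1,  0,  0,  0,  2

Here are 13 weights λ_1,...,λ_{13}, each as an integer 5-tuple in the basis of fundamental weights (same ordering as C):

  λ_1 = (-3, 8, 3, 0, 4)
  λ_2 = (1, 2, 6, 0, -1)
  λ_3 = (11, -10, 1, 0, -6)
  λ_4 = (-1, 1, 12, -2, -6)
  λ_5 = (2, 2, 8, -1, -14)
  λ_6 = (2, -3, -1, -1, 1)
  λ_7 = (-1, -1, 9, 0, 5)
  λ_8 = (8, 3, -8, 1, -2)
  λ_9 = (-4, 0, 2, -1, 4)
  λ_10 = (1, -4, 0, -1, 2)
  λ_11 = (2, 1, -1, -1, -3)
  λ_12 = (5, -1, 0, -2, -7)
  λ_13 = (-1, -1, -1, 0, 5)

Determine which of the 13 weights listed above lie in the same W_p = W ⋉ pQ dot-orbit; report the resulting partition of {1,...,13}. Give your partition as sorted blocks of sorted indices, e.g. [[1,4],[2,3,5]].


Type D_5, rank 5, |W|=1920; reorder rows/cols to standard.

Folding the 13 weights λ_j+ρ into Ā_17 (reps in the given 5-coord order):

  λ_1 → (2, 7, 0, 1, 3) · λ_2 → (2, 3, 2, 1, 0) · λ_3 → (2, 7, 0, 1, 3) · λ_4 → (2, 3, 2, 1, 0) · λ_5 → (2, 7, 0, 1, 3) · λ_6 → (1, 2, 0, 0, 2) · λ_7 → (0, 0, 0, 1, 6) · λ_8 → (1, 4, 2, 5, 1) · λ_9 → (1, 2, 0, 0, 2) · λ_10 → (1, 2, 0, 0, 2) · λ_11 → (1, 2, 0, 0, 2) · λ_12 → (0, 0, 0, 1, 6) · λ_13 → (0, 0, 0, 1, 6)

These 13 weights hit 5 W_17-dot-orbits; sizes (3, 2, 4, 3, 1):

[[1, 3, 5], [2, 4], [6, 9, 10, 11], [7, 12, 13], [8]]


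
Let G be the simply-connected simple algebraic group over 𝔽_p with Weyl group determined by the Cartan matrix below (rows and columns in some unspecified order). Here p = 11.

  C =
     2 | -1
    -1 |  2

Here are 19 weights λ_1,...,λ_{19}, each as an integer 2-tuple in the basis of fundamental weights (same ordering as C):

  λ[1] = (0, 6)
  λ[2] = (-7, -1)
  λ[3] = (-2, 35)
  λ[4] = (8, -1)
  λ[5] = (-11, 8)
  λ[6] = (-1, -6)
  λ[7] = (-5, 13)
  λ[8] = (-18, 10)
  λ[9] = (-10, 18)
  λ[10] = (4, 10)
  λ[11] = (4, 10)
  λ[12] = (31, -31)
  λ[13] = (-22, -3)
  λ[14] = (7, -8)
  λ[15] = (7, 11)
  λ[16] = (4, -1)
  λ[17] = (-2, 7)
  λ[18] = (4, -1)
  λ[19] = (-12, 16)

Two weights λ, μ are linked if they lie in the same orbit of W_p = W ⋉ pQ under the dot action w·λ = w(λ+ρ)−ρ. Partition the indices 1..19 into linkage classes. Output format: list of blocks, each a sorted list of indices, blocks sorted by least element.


Cartan matrix: type A_2 (|W|=6); un-permuting the 2 rows.

Alcove-folded reps (p=11, 19 weights, presented ϖ-order):

  λ_1+ρ ↦ (1, 7) · λ_2+ρ ↦ (0, 6) · λ_3+ρ ↦ (1, 2) · λ_4+ρ ↦ (9, 0) · λ_5+ρ ↦ (9, 1) · λ_6+ρ ↦ (5, 0) · λ_7+ρ ↦ (1, 7) · λ_8+ρ ↦ (5, 0) · λ_9+ρ ↦ (1, 2) · λ_10+ρ ↦ (0, 6) · λ_11+ρ ↦ (0, 6) · λ_12+ρ ↦ (1, 2) · λ_13+ρ ↦ (9, 1) · λ_14+ρ ↦ (1, 7) · λ_15+ρ ↦ (1, 2) · λ_16+ρ ↦ (5, 0) · λ_17+ρ ↦ (1, 7) · λ_18+ρ ↦ (5, 0) · λ_19+ρ ↦ (5, 0)

These 19 weights hit 6 W_11-dot-orbits; sizes (4, 3, 4, 1, 2, 5):

[[1, 7, 14, 17], [2, 10, 11], [3, 9, 12, 15], [4], [5, 13], [6, 8, 16, 18, 19]]


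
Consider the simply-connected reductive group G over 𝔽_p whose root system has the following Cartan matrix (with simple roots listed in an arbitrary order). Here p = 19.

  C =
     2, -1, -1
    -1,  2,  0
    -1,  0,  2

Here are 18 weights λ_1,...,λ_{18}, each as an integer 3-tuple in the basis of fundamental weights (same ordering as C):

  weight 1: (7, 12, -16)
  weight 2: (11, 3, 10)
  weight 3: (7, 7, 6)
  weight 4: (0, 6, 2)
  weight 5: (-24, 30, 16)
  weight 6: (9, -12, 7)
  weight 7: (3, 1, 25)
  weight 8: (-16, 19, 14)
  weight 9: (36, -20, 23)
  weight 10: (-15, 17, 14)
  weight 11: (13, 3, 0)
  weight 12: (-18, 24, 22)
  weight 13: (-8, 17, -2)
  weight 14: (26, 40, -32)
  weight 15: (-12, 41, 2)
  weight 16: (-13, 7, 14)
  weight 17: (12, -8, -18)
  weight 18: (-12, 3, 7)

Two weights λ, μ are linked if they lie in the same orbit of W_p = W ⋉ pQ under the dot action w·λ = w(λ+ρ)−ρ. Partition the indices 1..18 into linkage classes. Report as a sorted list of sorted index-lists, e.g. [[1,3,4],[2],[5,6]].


C ↔ A_3 under row/col permutation; |W(A_3)| = 24.

Folding the 18 weights λ_j+ρ into Ā_19 (reps in the given 3-coord order):

  λ_1+ρ ↦ (7, 4, 6)
  λ_2+ρ ↦ (8, 4, 3)
  λ_3+ρ ↦ (8, 4, 3)
  λ_4+ρ ↦ (1, 7, 3)
  λ_5+ρ ↦ (7, 4, 6)
  λ_6+ρ ↦ (1, 10, 7)
  λ_7+ρ ↦ (7, 4, 6)
  λ_8+ρ ↦ (14, 4, 1)
  λ_9+ρ ↦ (14, 4, 1)
  λ_10+ρ ↦ (14, 4, 1)
  λ_11+ρ ↦ (14, 4, 1)
  λ_12+ρ ↦ (7, 4, 6)
  λ_13+ρ ↦ (1, 10, 7)
  λ_14+ρ ↦ (1, 7, 3)
  λ_15+ρ ↦ (8, 4, 3)
  λ_16+ρ ↦ (8, 4, 3)
  λ_17+ρ ↦ (7, 4, 6)
  λ_18+ρ ↦ (1, 7, 3)

These 18 weights hit 5 W_19-dot-orbits; sizes (5, 4, 3, 2, 4):

[[1, 5, 7, 12, 17], [2, 3, 15, 16], [4, 14, 18], [6, 13], [8, 9, 10, 11]]


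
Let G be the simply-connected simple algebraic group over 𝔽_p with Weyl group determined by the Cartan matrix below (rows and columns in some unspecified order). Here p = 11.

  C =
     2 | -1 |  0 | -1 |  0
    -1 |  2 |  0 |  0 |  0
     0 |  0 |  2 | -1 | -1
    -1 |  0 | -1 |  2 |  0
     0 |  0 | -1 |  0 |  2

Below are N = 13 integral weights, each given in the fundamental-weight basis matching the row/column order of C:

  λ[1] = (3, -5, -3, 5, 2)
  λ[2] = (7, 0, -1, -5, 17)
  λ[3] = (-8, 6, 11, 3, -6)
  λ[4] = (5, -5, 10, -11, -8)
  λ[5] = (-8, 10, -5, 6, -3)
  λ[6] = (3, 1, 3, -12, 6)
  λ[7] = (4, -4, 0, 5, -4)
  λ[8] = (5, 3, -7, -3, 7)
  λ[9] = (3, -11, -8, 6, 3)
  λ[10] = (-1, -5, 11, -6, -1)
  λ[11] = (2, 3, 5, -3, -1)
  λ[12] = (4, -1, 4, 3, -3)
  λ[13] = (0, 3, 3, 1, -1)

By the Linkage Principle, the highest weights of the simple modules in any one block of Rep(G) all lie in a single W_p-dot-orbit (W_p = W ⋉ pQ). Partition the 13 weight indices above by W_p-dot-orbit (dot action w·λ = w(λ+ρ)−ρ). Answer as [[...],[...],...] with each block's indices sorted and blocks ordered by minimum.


C ↔ A_5 under row/col permutation; |W(A_5)| = 720.

Each λ_j+ρ reduced to Ā_11; 5-tuples below use C's row order:

    1: (0, 4, 2, 4, 1)
    2: (0, 4, 2, 4, 1)
    3: (1, 4, 4, 2, 0)
    4: (0, 4, 2, 4, 1)
    5: (1, 4, 4, 2, 0)
    6: (1, 4, 4, 2, 0)
    7: (2, 2, 2, 4, 0)
    8: (2, 2, 2, 4, 0)
    9: (0, 4, 2, 4, 1)
    10: (0, 4, 2, 4, 1)
    11: (1, 4, 4, 2, 0)
    12: (2, 2, 2, 4, 0)
    13: (1, 4, 4, 2, 0)

These 13 weights hit 3 W_11-dot-orbits; sizes (5, 5, 3):

[[1, 2, 4, 9, 10], [3, 5, 6, 11, 13], [7, 8, 12]]


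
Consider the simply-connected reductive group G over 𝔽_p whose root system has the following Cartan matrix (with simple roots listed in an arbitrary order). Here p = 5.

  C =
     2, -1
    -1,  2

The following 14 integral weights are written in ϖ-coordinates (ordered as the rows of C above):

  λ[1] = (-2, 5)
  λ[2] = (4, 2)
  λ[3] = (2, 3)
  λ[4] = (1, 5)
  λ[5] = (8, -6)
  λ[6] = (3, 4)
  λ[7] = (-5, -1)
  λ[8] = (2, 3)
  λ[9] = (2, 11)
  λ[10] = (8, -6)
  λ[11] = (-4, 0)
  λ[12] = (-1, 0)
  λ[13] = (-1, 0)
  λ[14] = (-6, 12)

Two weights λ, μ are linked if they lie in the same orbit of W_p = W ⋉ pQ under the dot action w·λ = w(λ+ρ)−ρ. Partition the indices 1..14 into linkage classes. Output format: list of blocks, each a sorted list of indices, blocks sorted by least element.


Type A_2, rank 2, |W|=6; reorder rows/cols to standard.

Folding the 14 weights λ_j+ρ into Ā_5 (reps in the given 2-coord order):

    λ_1 → (0, 4)
    λ_2 → (2, 0)
    λ_3 → (1, 2)
    λ_4 → (1, 2)
    λ_5 → (0, 1)
    λ_6 → (0, 1)
    λ_7 → (0, 4)
    λ_8 → (1, 2)
    λ_9 → (0, 3)
    λ_10 → (0, 1)
    λ_11 → (1, 2)
    λ_12 → (0, 1)
    λ_13 → (0, 1)
    λ_14 → (0, 3)

Linkage partition of the 14 weights (5 classes, p=5):

[[1, 7], [2], [3, 4, 8, 11], [5, 6, 10, 12, 13], [9, 14]]


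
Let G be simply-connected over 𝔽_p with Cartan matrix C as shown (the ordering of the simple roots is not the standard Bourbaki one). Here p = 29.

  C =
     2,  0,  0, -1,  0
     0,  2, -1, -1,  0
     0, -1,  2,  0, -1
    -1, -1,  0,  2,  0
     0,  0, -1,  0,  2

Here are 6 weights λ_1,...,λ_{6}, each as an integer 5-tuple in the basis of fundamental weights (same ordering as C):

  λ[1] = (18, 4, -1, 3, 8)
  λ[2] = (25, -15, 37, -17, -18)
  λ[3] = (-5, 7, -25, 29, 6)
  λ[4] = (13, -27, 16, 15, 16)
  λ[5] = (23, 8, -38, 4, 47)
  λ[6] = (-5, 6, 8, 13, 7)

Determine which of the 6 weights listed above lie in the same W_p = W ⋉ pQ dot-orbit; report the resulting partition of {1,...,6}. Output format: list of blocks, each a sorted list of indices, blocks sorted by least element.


Cartan matrix: type A_5 (|W|=720); un-permuting the 5 rows.

Ā_29 reps of the 6 weights (A_5, coords as presented):

  [1] (11, 5, 0, 4, 1) · [2] (5, 7, 8, 5, 1) · [3] (5, 7, 8, 5, 1) · [4] (5, 7, 8, 5, 1) · [5] (11, 5, 0, 4, 1) · [6] (5, 7, 8, 5, 1)

2 distinct reps among the 6 weights ⇒ 2 W_29-linkage classes:

[[1, 5], [2, 3, 4, 6]]


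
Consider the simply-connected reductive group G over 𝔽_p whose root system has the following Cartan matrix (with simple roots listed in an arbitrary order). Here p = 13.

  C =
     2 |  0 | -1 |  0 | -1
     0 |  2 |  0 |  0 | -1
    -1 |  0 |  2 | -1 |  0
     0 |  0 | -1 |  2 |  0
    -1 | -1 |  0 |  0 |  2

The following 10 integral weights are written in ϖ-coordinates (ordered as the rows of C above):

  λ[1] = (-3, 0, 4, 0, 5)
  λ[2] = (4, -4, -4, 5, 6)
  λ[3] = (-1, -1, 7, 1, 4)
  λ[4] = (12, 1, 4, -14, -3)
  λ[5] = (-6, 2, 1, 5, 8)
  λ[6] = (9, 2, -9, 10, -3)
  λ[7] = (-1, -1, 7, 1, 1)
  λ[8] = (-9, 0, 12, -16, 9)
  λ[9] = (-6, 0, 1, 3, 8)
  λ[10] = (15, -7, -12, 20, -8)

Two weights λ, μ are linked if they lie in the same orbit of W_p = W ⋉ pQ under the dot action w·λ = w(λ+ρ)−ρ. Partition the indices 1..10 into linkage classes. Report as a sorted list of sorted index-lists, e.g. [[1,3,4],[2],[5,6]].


Cartan matrix: type A_5 (|W|=720); un-permuting the 5 rows.

Alcove-folded reps (p=13, 10 weights, presented ϖ-order):

  [1] (2, 1, 3, 1, 4)
  [2] (2, 1, 3, 1, 4)
  [3] (0, 2, 8, 0, 3)
  [4] (0, 2, 8, 0, 3)
  [5] (2, 1, 3, 1, 4)
  [6] (0, 0, 8, 2, 2)
  [7] (0, 0, 8, 2, 2)
  [8] (0, 0, 8, 2, 2)
  [9] (2, 1, 3, 1, 4)
  [10] (0, 2, 0, 3, 6)

These 10 weights hit 4 W_13-dot-orbits; sizes (4, 2, 3, 1):

[[1, 2, 5, 9], [3, 4], [6, 7, 8], [10]]


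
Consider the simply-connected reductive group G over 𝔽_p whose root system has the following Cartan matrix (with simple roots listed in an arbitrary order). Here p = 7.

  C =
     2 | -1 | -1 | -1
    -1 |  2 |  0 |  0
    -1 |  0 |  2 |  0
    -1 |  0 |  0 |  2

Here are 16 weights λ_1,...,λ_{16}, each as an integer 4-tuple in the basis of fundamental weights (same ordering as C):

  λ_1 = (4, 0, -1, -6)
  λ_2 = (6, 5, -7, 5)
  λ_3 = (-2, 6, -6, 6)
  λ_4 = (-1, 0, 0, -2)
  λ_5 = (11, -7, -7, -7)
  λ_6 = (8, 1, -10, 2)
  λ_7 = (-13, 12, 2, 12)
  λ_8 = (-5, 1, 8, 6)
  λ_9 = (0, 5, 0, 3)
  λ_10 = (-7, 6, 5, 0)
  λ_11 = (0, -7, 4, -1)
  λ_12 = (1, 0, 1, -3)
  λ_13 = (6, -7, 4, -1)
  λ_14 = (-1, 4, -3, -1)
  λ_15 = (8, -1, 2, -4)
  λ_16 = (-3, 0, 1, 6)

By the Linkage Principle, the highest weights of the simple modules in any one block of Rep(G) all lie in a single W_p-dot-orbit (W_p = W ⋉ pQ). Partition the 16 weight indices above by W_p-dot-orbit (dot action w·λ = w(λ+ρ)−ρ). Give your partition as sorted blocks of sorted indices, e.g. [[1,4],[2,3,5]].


Root system D_4: the 4×4 matrix C matches after relabeling.

Alcove-folded reps (p=7, 16 weights, presented ϖ-order):

  [1] (0, 1, 0, 5);  [2] (1, 0, 0, 0);  [3] (1, 0, 0, 0);  [4] (1, 0, 0, 0);  [5] (1, 0, 0, 0);  [6] (0, 3, 0, 2);  [7] (0, 1, 3, 1);  [8] (0, 3, 0, 2);  [9] (0, 1, 4, 1);  [10] (0, 1, 0, 5);  [11] (0, 1, 0, 5);  [12] (0, 1, 2, 2);  [13] (0, 1, 0, 5);  [14] (0, 3, 0, 2);  [15] (0, 1, 2, 2);  [16] (0, 1, 0, 5)

Linkage partition of the 16 weights (6 classes, p=7):

[[1, 10, 11, 13, 16], [2, 3, 4, 5], [6, 8, 14], [7], [9], [12, 15]]


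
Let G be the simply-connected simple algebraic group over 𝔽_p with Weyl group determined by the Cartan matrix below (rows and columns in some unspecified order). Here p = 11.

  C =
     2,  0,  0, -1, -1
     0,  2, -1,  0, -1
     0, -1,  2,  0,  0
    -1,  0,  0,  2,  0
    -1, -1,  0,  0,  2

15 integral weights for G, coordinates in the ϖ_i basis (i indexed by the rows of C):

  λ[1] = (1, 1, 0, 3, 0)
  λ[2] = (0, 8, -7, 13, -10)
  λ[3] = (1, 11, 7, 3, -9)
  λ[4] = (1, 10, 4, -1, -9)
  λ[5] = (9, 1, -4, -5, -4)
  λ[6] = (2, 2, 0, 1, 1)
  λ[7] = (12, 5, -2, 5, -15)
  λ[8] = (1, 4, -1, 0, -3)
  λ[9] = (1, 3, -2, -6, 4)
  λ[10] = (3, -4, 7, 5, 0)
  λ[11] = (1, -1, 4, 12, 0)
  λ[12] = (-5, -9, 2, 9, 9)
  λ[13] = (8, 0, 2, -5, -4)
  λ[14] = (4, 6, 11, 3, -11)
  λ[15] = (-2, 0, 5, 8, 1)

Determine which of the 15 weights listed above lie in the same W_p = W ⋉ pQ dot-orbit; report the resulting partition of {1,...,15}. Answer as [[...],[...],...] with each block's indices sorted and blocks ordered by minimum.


Type A_5, rank 5, |W|=720; reorder rows/cols to standard.

W_11-reps of the 15 weights in Ā_11 (same 5-coord order as C):

  λ_1+ρ ↦ (2, 2, 1, 4, 1);  λ_2+ρ ↦ (3, 3, 1, 2, 2);  λ_3+ρ ↦ (2, 2, 1, 4, 1);  λ_4+ρ ↦ (0, 3, 0, 1, 2);  λ_5+ρ ↦ (2, 2, 1, 4, 1);  λ_6+ρ ↦ (3, 3, 1, 2, 2);  λ_7+ρ ↦ (2, 1, 0, 1, 2);  λ_8+ρ ↦ (0, 3, 0, 1, 2);  λ_9+ρ ↦ (3, 3, 1, 2, 2);  λ_10+ρ ↦ (2, 1, 0, 1, 2);  λ_11+ρ ↦ (2, 1, 0, 1, 2);  λ_12+ρ ↦ (2, 1, 0, 1, 2);  λ_13+ρ ↦ (2, 2, 1, 4, 1);  λ_14+ρ ↦ (2, 2, 1, 4, 1);  λ_15+ρ ↦ (1, 1, 0, 2, 1)

The 15 indices split into 5 linkage classes (same alcove rep ⇔ same W_11-dot-orbit):

[[1, 3, 5, 13, 14], [2, 6, 9], [4, 8], [7, 10, 11, 12], [15]]


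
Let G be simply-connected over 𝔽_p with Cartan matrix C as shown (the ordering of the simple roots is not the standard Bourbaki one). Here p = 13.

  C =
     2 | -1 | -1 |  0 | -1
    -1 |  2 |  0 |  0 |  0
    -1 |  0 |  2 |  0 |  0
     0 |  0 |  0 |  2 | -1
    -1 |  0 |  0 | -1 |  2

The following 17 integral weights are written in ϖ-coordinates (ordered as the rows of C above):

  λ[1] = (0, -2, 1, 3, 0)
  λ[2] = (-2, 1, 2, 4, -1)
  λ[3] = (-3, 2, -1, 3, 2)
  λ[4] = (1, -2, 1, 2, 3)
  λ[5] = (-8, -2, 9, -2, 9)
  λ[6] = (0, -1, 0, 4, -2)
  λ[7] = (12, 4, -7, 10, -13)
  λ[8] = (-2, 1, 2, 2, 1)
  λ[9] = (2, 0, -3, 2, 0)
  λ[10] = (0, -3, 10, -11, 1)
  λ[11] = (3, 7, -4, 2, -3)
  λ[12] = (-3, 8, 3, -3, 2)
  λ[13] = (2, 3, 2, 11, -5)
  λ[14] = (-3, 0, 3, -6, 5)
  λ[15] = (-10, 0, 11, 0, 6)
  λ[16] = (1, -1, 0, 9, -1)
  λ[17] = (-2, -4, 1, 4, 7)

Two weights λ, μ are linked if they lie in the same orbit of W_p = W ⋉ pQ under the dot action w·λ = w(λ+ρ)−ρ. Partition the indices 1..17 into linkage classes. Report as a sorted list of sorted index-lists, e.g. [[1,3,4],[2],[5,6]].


Cartan matrix: type D_5 (|W|=1920); un-permuting the 5 rows.

λ_j+ρ reflected into Ā_13 (⟨·,θ^∨⟩≤13); 5-tuples as given:

    λ_1 → (0, 1, 2, 4, 1)
    λ_2 → (0, 1, 2, 4, 1)
    λ_3 → (0, 1, 2, 4, 1)
    λ_4 → (1, 1, 2, 3, 1)
    λ_5 → (1, 7, 2, 1, 0)
    λ_6 → (0, 0, 1, 4, 1)
    λ_7 → (0, 0, 1, 4, 1)
    λ_8 → (1, 1, 2, 3, 1)
    λ_9 → (1, 1, 2, 3, 1)
    λ_10 → (1, 7, 2, 1, 0)
    λ_11 → (1, 7, 2, 1, 0)
    λ_12 → (1, 7, 2, 1, 0)
    λ_13 → (1, 1, 2, 3, 1)
    λ_14 → (0, 1, 2, 4, 1)
    λ_15 → (1, 7, 2, 1, 0)
    λ_16 → (0, 0, 1, 8, 2)
    λ_17 → (0, 1, 2, 4, 1)

Partition of {1..17} into 5 W_13-dot-orbits:

[[1, 2, 3, 14, 17], [4, 8, 9, 13], [5, 10, 11, 12, 15], [6, 7], [16]]


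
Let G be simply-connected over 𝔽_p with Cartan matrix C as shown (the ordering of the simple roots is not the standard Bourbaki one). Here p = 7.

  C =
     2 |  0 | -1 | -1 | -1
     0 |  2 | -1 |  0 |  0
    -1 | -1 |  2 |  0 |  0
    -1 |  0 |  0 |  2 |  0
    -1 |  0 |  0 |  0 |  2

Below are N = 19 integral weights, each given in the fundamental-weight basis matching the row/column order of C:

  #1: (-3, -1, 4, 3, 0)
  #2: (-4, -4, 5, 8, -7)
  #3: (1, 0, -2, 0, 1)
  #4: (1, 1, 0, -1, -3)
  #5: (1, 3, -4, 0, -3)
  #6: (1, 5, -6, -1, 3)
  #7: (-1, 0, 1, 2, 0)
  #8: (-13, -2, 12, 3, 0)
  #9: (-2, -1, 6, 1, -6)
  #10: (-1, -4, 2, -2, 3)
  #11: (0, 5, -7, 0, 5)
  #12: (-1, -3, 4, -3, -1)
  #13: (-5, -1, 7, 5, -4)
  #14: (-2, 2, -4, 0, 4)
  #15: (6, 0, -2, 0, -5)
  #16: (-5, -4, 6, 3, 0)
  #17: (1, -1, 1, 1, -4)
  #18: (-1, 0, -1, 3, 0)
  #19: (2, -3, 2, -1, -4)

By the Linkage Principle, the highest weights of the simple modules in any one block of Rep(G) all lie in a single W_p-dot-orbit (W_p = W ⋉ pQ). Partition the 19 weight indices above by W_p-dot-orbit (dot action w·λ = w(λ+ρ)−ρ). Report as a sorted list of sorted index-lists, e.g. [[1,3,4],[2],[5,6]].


Type D_5, rank 5, |W|=1920; reorder rows/cols to standard.

Ā_7 reps of the 19 weights (D_5, coords as presented):

  λ_1+ρ ↦ (0, 1, 0, 2, 1);  λ_2+ρ ↦ (0, 1, 0, 2, 1);  λ_3+ρ ↦ (1, 0, 1, 1, 2);  λ_4+ρ ↦ (0, 2, 1, 0, 2);  λ_5+ρ ↦ (0, 1, 0, 2, 1);  λ_6+ρ ↦ (0, 1, 0, 3, 1);  λ_7+ρ ↦ (0, 1, 0, 3, 1);  λ_8+ρ ↦ (0, 1, 0, 4, 1);  λ_9+ρ ↦ (0, 1, 0, 4, 1);  λ_10+ρ ↦ (0, 2, 1, 0, 3);  λ_11+ρ ↦ (0, 1, 0, 4, 1);  λ_12+ρ ↦ (0, 2, 1, 0, 2);  λ_13+ρ ↦ (0, 2, 1, 0, 3);  λ_14+ρ ↦ (0, 1, 0, 3, 1);  λ_15+ρ ↦ (0, 2, 1, 0, 3);  λ_16+ρ ↦ (0, 2, 1, 0, 3);  λ_17+ρ ↦ (1, 0, 1, 1, 2);  λ_18+ρ ↦ (0, 1, 0, 4, 1);  λ_19+ρ ↦ (0, 2, 1, 0, 3)

Grouping the 19 weights by Ā_7-representative: 6 linkage classes.

[[1, 2, 5], [3, 17], [4, 12], [6, 7, 14], [8, 9, 11, 18], [10, 13, 15, 16, 19]]


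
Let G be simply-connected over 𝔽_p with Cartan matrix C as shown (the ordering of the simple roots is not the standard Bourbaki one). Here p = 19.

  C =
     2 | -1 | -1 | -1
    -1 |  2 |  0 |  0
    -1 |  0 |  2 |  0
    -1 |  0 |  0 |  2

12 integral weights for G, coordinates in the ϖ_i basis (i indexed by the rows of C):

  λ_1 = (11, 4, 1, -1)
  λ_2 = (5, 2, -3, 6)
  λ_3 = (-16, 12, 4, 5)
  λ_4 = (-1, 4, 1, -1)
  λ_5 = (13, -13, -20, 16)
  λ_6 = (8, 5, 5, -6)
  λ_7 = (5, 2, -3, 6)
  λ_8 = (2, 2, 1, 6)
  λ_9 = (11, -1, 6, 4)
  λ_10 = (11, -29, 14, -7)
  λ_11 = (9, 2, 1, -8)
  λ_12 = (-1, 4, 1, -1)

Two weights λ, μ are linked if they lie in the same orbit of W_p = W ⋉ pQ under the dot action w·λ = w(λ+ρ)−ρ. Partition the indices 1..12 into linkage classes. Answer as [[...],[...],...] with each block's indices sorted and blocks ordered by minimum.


Dynkin diagram of C (from the 6 off-diagonal −1 entries): D_4.

Ā_19 reps of the 12 weights (D_4, coords as presented):

  1: (0, 5, 2, 0);  2: (3, 3, 2, 7);  3: (2, 4, 4, 3);  4: (0, 5, 2, 0);  5: (0, 5, 2, 0);  6: (2, 4, 4, 3);  7: (3, 3, 2, 7);  8: (3, 3, 2, 7);  9: (0, 5, 2, 0);  10: (3, 3, 2, 7);  11: (3, 3, 2, 7);  12: (0, 5, 2, 0)

Linkage partition of the 12 weights (3 classes, p=19):

[[1, 4, 5, 9, 12], [2, 7, 8, 10, 11], [3, 6]]


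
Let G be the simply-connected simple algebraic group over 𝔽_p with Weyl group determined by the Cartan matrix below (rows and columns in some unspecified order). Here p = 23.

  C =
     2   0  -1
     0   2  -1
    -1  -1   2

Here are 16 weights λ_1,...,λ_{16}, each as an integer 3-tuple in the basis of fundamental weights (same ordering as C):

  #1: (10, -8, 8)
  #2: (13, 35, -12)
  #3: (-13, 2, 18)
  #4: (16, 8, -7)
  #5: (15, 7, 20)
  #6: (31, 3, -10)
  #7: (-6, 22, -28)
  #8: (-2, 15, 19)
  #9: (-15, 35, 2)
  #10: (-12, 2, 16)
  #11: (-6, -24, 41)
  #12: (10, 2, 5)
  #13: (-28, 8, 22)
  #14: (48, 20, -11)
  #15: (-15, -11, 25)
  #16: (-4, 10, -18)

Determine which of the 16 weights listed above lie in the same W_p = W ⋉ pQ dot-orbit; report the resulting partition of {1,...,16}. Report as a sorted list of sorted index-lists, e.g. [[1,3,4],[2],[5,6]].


C ↔ A_3 under row/col permutation; |W(A_3)| = 24.

W_23-reps of the 16 weights in Ā_23 (same 3-coord order as C):

  λ_1+ρ ↦ (11, 7, 2)
  λ_2+ρ ↦ (11, 7, 2)
  λ_3+ρ ↦ (12, 3, 7)
  λ_4+ρ ↦ (11, 3, 6)
  λ_5+ρ ↦ (6, 14, 1)
  λ_6+ρ ↦ (14, 4, 0)
  λ_7+ρ ↦ (14, 4, 0)
  λ_8+ρ ↦ (12, 3, 7)
  λ_9+ρ ↦ (11, 7, 2)
  λ_10+ρ ↦ (11, 3, 6)
  λ_11+ρ ↦ (14, 4, 0)
  λ_12+ρ ↦ (11, 3, 6)
  λ_13+ρ ↦ (14, 4, 0)
  λ_14+ρ ↦ (11, 7, 2)
  λ_15+ρ ↦ (11, 7, 2)
  λ_16+ρ ↦ (11, 3, 6)

These 16 weights hit 5 W_23-dot-orbits; sizes (5, 2, 4, 1, 4):

[[1, 2, 9, 14, 15], [3, 8], [4, 10, 12, 16], [5], [6, 7, 11, 13]]


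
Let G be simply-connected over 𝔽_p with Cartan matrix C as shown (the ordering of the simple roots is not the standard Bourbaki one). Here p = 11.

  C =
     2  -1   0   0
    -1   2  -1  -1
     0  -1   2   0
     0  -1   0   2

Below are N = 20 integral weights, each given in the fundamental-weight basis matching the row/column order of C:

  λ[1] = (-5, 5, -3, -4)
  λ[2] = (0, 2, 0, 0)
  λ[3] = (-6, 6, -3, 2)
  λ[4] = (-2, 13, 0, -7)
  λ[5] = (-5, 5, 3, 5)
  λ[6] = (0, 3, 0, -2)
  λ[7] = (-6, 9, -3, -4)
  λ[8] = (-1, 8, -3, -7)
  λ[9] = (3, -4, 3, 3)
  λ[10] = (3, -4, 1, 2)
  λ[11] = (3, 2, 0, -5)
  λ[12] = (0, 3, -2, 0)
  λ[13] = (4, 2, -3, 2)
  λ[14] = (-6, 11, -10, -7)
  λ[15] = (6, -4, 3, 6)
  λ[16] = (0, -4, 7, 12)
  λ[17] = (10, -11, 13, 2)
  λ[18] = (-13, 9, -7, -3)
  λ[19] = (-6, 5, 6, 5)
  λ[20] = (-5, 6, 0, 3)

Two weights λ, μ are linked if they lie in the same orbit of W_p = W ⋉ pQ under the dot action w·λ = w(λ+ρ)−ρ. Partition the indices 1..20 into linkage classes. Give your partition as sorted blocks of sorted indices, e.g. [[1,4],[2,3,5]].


C ↔ D_4 under row/col permutation; |W(D_4)| = 192.

Folding the 20 weights λ_j+ρ into Ā_11 (reps in the given 4-coord order):

  λ_1 → (1, 2, 1, 0)
  λ_2 → (1, 3, 1, 1)
  λ_3 → (5, 0, 2, 3)
  λ_4 → (1, 2, 1, 0)
  λ_5 → (1, 3, 1, 1)
  λ_6 → (1, 3, 1, 1)
  λ_7 → (5, 0, 2, 3)
  λ_8 → (0, 1, 2, 6)
  λ_9 → (1, 3, 1, 1)
  λ_10 → (1, 2, 1, 0)
  λ_11 → (3, 1, 0, 3)
  λ_12 → (1, 3, 1, 1)
  λ_13 → (5, 0, 2, 3)
  λ_14 → (3, 2, 1, 2)
  λ_15 → (3, 1, 0, 3)
  λ_16 → (5, 0, 2, 3)
  λ_17 → (3, 1, 0, 3)
  λ_18 → (0, 1, 2, 6)
  λ_19 → (3, 2, 1, 2)
  λ_20 → (3, 1, 0, 3)

6 distinct reps among the 20 weights ⇒ 6 W_11-linkage classes:

[[1, 4, 10], [2, 5, 6, 9, 12], [3, 7, 13, 16], [8, 18], [11, 15, 17, 20], [14, 19]]


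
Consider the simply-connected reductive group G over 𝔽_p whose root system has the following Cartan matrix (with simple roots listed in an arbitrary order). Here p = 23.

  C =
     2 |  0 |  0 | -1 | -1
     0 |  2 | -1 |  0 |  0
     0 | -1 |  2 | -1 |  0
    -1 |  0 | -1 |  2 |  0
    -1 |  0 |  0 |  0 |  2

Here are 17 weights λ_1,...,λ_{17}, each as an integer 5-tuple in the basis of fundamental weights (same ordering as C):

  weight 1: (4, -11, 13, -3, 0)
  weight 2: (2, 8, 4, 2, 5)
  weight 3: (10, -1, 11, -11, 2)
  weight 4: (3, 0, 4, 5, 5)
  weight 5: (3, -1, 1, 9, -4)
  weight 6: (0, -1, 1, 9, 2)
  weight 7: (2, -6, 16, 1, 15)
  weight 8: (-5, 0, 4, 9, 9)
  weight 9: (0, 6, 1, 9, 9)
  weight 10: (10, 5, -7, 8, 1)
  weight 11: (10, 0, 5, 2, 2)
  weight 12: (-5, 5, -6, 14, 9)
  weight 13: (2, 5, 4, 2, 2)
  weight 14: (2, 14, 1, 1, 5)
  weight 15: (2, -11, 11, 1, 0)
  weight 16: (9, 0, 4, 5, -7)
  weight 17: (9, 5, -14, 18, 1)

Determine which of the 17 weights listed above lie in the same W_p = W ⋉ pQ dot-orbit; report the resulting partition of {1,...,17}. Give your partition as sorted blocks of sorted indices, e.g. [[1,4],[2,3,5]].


Cartan matrix: type A_5 (|W|=720); un-permuting the 5 rows.

Alcove-folded reps (p=23, 17 weights, presented ϖ-order):

    [1] (3, 10, 2, 2, 1)
    [2] (3, 6, 5, 3, 3)
    [3] (1, 0, 2, 10, 3)
    [4] (4, 1, 5, 6, 6)
    [5] (1, 0, 2, 10, 3)
    [6] (1, 0, 2, 10, 3)
    [7] (3, 10, 2, 2, 1)
    [8] (4, 1, 5, 6, 6)
    [9] (1, 0, 2, 10, 3)
    [10] (11, 0, 6, 3, 2)
    [11] (11, 0, 6, 3, 2)
    [12] (4, 1, 5, 6, 6)
    [13] (3, 6, 5, 3, 3)
    [14] (3, 10, 2, 2, 1)
    [15] (3, 10, 2, 2, 1)
    [16] (4, 1, 5, 6, 6)
    [17] (4, 1, 5, 6, 6)

These 17 weights hit 5 W_23-dot-orbits; sizes (4, 2, 4, 5, 2):

[[1, 7, 14, 15], [2, 13], [3, 5, 6, 9], [4, 8, 12, 16, 17], [10, 11]]


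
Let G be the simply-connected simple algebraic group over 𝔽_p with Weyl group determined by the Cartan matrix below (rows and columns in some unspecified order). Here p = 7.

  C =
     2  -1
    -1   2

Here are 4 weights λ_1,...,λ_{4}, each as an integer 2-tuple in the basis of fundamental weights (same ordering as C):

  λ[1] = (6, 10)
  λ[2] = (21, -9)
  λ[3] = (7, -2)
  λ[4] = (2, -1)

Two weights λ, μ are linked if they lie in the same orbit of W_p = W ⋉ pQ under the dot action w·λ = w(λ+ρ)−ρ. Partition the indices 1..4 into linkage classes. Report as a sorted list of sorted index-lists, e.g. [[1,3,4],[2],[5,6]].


Cartan matrix: type A_2 (|W|=6); un-permuting the 2 rows.

Alcove-folded reps (p=7, 4 weights, presented ϖ-order):

  1: (0, 4)
  2: (6, 0)
  3: (6, 0)
  4: (3, 0)

3 distinct reps among the 4 weights ⇒ 3 W_7-linkage classes:

[[1], [2, 3], [4]]


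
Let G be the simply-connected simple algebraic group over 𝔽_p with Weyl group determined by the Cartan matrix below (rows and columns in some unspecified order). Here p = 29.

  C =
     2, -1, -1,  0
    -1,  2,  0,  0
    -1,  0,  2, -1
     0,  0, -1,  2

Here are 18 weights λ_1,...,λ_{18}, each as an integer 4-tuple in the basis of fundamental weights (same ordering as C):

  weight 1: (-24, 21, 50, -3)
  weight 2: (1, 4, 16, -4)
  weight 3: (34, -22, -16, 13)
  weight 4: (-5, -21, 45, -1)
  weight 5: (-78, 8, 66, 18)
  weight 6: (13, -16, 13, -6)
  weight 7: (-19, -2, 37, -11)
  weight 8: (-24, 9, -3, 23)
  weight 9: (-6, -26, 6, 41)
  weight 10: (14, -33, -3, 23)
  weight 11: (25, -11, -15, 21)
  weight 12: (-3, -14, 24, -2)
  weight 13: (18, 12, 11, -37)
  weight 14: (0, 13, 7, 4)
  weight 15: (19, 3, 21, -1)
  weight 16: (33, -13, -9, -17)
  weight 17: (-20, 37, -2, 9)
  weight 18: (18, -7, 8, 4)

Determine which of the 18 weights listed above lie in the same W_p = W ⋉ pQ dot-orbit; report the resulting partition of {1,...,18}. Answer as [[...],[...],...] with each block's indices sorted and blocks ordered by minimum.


Dynkin diagram of C (from the 6 off-diagonal −1 entries): A_4.

Folding the 18 weights λ_j+ρ into Ā_29 (reps in the given 4-coord order):

  1: (1, 2, 6, 1)
  2: (2, 5, 14, 3)
  3: (1, 14, 8, 5)
  4: (7, 0, 5, 4)
  5: (1, 9, 9, 1)
  6: (1, 14, 8, 5)
  7: (1, 9, 9, 1)
  8: (13, 2, 9, 1)
  9: (13, 2, 9, 1)
  10: (2, 5, 14, 3)
  11: (2, 5, 14, 3)
  12: (13, 2, 9, 1)
  13: (2, 5, 14, 3)
  14: (1, 14, 8, 5)
  15: (7, 0, 5, 4)
  16: (2, 5, 14, 3)
  17: (1, 9, 9, 1)
  18: (13, 2, 9, 1)

6 distinct reps among the 18 weights ⇒ 6 W_29-linkage classes:

[[1], [2, 10, 11, 13, 16], [3, 6, 14], [4, 15], [5, 7, 17], [8, 9, 12, 18]]


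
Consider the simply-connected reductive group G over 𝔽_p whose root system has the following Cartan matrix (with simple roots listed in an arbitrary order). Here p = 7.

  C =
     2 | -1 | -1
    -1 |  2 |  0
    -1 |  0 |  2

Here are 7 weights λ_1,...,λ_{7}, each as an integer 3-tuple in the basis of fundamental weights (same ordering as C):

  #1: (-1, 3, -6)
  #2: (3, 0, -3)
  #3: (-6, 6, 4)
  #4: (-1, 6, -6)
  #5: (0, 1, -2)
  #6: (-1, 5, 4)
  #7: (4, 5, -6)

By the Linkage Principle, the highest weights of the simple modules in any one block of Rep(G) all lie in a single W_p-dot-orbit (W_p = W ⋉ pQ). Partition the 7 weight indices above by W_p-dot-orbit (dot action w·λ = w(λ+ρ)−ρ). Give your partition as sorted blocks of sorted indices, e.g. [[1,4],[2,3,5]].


Type A_3, rank 3, |W|=24; reorder rows/cols to standard.

Alcove-folded reps (p=7, 7 weights, presented ϖ-order):

    [1] (4, 1, 0)
    [2] (2, 1, 2)
    [3] (5, 2, 0)
    [4] (5, 2, 0)
    [5] (0, 2, 1)
    [6] (0, 2, 1)
    [7] (0, 2, 1)

4 distinct reps among the 7 weights ⇒ 4 W_7-linkage classes:

[[1], [2], [3, 4], [5, 6, 7]]


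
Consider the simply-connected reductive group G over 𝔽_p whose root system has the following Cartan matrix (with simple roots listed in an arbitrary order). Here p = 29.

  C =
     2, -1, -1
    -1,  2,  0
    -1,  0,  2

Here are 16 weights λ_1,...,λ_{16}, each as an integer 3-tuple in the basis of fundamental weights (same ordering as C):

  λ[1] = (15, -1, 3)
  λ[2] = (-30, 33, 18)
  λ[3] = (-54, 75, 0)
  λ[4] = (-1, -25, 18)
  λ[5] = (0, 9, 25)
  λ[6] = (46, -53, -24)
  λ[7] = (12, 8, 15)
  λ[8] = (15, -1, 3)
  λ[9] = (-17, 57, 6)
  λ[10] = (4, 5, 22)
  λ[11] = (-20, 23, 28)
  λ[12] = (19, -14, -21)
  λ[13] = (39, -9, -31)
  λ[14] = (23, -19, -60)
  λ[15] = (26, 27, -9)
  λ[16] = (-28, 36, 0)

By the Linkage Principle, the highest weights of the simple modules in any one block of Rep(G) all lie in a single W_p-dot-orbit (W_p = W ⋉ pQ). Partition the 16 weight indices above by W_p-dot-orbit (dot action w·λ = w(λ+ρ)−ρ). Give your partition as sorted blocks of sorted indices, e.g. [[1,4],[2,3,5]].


A_3 Cartan matrix, 3 simple roots permuted; ρ=(1,1,1).

Ā_29 reps of the 16 weights (A_3, coords as presented):

    1: (16, 0, 4)
    2: (19, 0, 5)
    3: (5, 1, 18)
    4: (19, 0, 5)
    5: (1, 2, 18)
    6: (5, 1, 18)
    7: (13, 0, 7)
    8: (16, 0, 4)
    9: (13, 0, 7)
    10: (5, 1, 18)
    11: (19, 0, 5)
    12: (13, 0, 7)
    13: (1, 2, 18)
    14: (5, 1, 18)
    15: (1, 2, 18)
    16: (1, 2, 18)

Linkage partition of the 16 weights (5 classes, p=29):

[[1, 8], [2, 4, 11], [3, 6, 10, 14], [5, 13, 15, 16], [7, 9, 12]]


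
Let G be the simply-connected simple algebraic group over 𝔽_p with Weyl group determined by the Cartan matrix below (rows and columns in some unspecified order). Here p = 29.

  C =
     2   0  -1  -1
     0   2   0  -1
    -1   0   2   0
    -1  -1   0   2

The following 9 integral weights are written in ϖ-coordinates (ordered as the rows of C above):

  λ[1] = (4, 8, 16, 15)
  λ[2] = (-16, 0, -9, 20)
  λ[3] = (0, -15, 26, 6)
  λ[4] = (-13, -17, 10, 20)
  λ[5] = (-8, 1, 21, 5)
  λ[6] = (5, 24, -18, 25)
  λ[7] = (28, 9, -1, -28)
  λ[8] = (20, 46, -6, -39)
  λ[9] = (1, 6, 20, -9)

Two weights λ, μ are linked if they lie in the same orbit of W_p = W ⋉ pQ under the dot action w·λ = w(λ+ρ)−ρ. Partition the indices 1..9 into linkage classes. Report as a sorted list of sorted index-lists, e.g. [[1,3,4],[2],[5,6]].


Type A_4, rank 4, |W|=120; reorder rows/cols to standard.

Alcove-folded reps (p=29, 9 weights, presented ϖ-order):

  λ_1+ρ ↦ (4, 9, 1, 7);  λ_2+ρ ↦ (6, 1, 15, 1);  λ_3+ρ ↦ (6, 1, 15, 1);  λ_4+ρ ↦ (4, 9, 1, 7);  λ_5+ρ ↦ (6, 1, 15, 1);  λ_6+ρ ↦ (11, 3, 11, 1);  λ_7+ρ ↦ (2, 17, 0, 10);  λ_8+ρ ↦ (4, 9, 1, 7);  λ_9+ρ ↦ (6, 1, 15, 1)

Linkage partition of the 9 weights (4 classes, p=29):

[[1, 4, 8], [2, 3, 5, 9], [6], [7]]
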